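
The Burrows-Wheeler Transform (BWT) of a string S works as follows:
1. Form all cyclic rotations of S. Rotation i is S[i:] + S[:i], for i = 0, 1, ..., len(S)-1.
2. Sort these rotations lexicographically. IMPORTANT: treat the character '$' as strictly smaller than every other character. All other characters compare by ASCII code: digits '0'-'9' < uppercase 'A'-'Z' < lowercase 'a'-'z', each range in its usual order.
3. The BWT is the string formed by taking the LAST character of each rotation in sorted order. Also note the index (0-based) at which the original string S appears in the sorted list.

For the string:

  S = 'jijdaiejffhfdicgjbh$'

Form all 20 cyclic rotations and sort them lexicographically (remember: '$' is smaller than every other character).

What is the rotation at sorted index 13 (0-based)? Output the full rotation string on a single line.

Answer: icgjbh$jijdaiejffhfd

Derivation:
All 20 rotations (rotation i = S[i:]+S[:i]):
  rot[0] = jijdaiejffhfdicgjbh$
  rot[1] = ijdaiejffhfdicgjbh$j
  rot[2] = jdaiejffhfdicgjbh$ji
  rot[3] = daiejffhfdicgjbh$jij
  rot[4] = aiejffhfdicgjbh$jijd
  rot[5] = iejffhfdicgjbh$jijda
  rot[6] = ejffhfdicgjbh$jijdai
  rot[7] = jffhfdicgjbh$jijdaie
  rot[8] = ffhfdicgjbh$jijdaiej
  rot[9] = fhfdicgjbh$jijdaiejf
  rot[10] = hfdicgjbh$jijdaiejff
  rot[11] = fdicgjbh$jijdaiejffh
  rot[12] = dicgjbh$jijdaiejffhf
  rot[13] = icgjbh$jijdaiejffhfd
  rot[14] = cgjbh$jijdaiejffhfdi
  rot[15] = gjbh$jijdaiejffhfdic
  rot[16] = jbh$jijdaiejffhfdicg
  rot[17] = bh$jijdaiejffhfdicgj
  rot[18] = h$jijdaiejffhfdicgjb
  rot[19] = $jijdaiejffhfdicgjbh
Sorted (with $ < everything):
  sorted[0] = $jijdaiejffhfdicgjbh
  sorted[1] = aiejffhfdicgjbh$jijd
  sorted[2] = bh$jijdaiejffhfdicgj
  sorted[3] = cgjbh$jijdaiejffhfdi
  sorted[4] = daiejffhfdicgjbh$jij
  sorted[5] = dicgjbh$jijdaiejffhf
  sorted[6] = ejffhfdicgjbh$jijdai
  sorted[7] = fdicgjbh$jijdaiejffh
  sorted[8] = ffhfdicgjbh$jijdaiej
  sorted[9] = fhfdicgjbh$jijdaiejf
  sorted[10] = gjbh$jijdaiejffhfdic
  sorted[11] = h$jijdaiejffhfdicgjb
  sorted[12] = hfdicgjbh$jijdaiejff
  sorted[13] = icgjbh$jijdaiejffhfd
  sorted[14] = iejffhfdicgjbh$jijda
  sorted[15] = ijdaiejffhfdicgjbh$j
  sorted[16] = jbh$jijdaiejffhfdicg
  sorted[17] = jdaiejffhfdicgjbh$ji
  sorted[18] = jffhfdicgjbh$jijdaie
  sorted[19] = jijdaiejffhfdicgjbh$
sorted[13] = icgjbh$jijdaiejffhfd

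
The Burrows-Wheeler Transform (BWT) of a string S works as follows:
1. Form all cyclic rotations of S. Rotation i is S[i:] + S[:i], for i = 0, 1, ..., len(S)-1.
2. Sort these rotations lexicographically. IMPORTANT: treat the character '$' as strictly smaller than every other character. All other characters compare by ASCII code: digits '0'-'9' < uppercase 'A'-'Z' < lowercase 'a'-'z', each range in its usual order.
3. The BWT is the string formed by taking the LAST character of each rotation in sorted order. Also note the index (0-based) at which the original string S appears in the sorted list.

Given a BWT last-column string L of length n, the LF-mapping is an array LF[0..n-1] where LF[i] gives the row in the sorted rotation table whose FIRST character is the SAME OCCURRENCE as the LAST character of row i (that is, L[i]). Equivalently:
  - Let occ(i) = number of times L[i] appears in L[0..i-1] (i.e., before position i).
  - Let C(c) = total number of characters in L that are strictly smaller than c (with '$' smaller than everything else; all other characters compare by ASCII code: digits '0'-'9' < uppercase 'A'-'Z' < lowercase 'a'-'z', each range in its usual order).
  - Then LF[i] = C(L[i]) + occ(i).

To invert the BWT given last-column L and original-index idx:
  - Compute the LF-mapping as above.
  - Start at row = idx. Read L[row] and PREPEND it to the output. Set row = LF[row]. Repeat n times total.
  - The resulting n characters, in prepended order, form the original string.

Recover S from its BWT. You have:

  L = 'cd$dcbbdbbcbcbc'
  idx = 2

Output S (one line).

Answer: bbdbcbccdbbcdc$

Derivation:
LF mapping: 7 12 0 13 8 1 2 14 3 4 9 5 10 6 11
Walk LF starting at row 2, prepending L[row]:
  step 1: row=2, L[2]='$', prepend. Next row=LF[2]=0
  step 2: row=0, L[0]='c', prepend. Next row=LF[0]=7
  step 3: row=7, L[7]='d', prepend. Next row=LF[7]=14
  step 4: row=14, L[14]='c', prepend. Next row=LF[14]=11
  step 5: row=11, L[11]='b', prepend. Next row=LF[11]=5
  step 6: row=5, L[5]='b', prepend. Next row=LF[5]=1
  step 7: row=1, L[1]='d', prepend. Next row=LF[1]=12
  step 8: row=12, L[12]='c', prepend. Next row=LF[12]=10
  step 9: row=10, L[10]='c', prepend. Next row=LF[10]=9
  step 10: row=9, L[9]='b', prepend. Next row=LF[9]=4
  step 11: row=4, L[4]='c', prepend. Next row=LF[4]=8
  step 12: row=8, L[8]='b', prepend. Next row=LF[8]=3
  step 13: row=3, L[3]='d', prepend. Next row=LF[3]=13
  step 14: row=13, L[13]='b', prepend. Next row=LF[13]=6
  step 15: row=6, L[6]='b', prepend. Next row=LF[6]=2
Reversed output: bbdbcbccdbbcdc$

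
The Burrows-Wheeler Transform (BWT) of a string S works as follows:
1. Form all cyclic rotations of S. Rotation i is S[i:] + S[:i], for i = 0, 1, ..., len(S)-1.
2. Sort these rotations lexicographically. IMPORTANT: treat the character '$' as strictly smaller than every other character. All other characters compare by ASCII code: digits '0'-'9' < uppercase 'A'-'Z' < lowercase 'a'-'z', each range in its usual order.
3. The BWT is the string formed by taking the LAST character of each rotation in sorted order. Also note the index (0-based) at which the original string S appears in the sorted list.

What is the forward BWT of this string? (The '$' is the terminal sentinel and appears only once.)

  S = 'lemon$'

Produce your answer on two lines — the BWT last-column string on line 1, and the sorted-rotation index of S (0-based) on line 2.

All 6 rotations (rotation i = S[i:]+S[:i]):
  rot[0] = lemon$
  rot[1] = emon$l
  rot[2] = mon$le
  rot[3] = on$lem
  rot[4] = n$lemo
  rot[5] = $lemon
Sorted (with $ < everything):
  sorted[0] = $lemon  (last char: 'n')
  sorted[1] = emon$l  (last char: 'l')
  sorted[2] = lemon$  (last char: '$')
  sorted[3] = mon$le  (last char: 'e')
  sorted[4] = n$lemo  (last char: 'o')
  sorted[5] = on$lem  (last char: 'm')
Last column: nl$eom
Original string S is at sorted index 2

Answer: nl$eom
2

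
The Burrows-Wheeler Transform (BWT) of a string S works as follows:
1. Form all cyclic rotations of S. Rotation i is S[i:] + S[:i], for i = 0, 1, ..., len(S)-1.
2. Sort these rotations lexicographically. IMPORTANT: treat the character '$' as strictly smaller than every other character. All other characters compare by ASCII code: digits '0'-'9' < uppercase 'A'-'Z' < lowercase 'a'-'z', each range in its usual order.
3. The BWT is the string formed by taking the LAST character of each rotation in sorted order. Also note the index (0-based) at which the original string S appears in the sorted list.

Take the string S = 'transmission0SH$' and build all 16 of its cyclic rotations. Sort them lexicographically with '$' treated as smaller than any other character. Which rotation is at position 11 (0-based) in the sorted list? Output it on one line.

Answer: ransmission0SH$t

Derivation:
All 16 rotations (rotation i = S[i:]+S[:i]):
  rot[0] = transmission0SH$
  rot[1] = ransmission0SH$t
  rot[2] = ansmission0SH$tr
  rot[3] = nsmission0SH$tra
  rot[4] = smission0SH$tran
  rot[5] = mission0SH$trans
  rot[6] = ission0SH$transm
  rot[7] = ssion0SH$transmi
  rot[8] = sion0SH$transmis
  rot[9] = ion0SH$transmiss
  rot[10] = on0SH$transmissi
  rot[11] = n0SH$transmissio
  rot[12] = 0SH$transmission
  rot[13] = SH$transmission0
  rot[14] = H$transmission0S
  rot[15] = $transmission0SH
Sorted (with $ < everything):
  sorted[0] = $transmission0SH
  sorted[1] = 0SH$transmission
  sorted[2] = H$transmission0S
  sorted[3] = SH$transmission0
  sorted[4] = ansmission0SH$tr
  sorted[5] = ion0SH$transmiss
  sorted[6] = ission0SH$transm
  sorted[7] = mission0SH$trans
  sorted[8] = n0SH$transmissio
  sorted[9] = nsmission0SH$tra
  sorted[10] = on0SH$transmissi
  sorted[11] = ransmission0SH$t
  sorted[12] = sion0SH$transmis
  sorted[13] = smission0SH$tran
  sorted[14] = ssion0SH$transmi
  sorted[15] = transmission0SH$
sorted[11] = ransmission0SH$t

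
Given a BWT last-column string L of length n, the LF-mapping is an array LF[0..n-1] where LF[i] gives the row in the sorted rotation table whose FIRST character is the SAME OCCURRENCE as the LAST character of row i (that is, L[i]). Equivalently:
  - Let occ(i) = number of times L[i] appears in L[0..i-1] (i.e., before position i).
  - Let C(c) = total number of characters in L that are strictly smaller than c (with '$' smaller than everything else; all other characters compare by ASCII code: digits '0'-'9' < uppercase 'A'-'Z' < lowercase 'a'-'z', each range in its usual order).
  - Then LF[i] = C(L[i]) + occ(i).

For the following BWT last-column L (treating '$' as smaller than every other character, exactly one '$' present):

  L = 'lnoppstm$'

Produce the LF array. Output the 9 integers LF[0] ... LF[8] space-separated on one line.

Answer: 1 3 4 5 6 7 8 2 0

Derivation:
Char counts: '$':1, 'l':1, 'm':1, 'n':1, 'o':1, 'p':2, 's':1, 't':1
C (first-col start): C('$')=0, C('l')=1, C('m')=2, C('n')=3, C('o')=4, C('p')=5, C('s')=7, C('t')=8
L[0]='l': occ=0, LF[0]=C('l')+0=1+0=1
L[1]='n': occ=0, LF[1]=C('n')+0=3+0=3
L[2]='o': occ=0, LF[2]=C('o')+0=4+0=4
L[3]='p': occ=0, LF[3]=C('p')+0=5+0=5
L[4]='p': occ=1, LF[4]=C('p')+1=5+1=6
L[5]='s': occ=0, LF[5]=C('s')+0=7+0=7
L[6]='t': occ=0, LF[6]=C('t')+0=8+0=8
L[7]='m': occ=0, LF[7]=C('m')+0=2+0=2
L[8]='$': occ=0, LF[8]=C('$')+0=0+0=0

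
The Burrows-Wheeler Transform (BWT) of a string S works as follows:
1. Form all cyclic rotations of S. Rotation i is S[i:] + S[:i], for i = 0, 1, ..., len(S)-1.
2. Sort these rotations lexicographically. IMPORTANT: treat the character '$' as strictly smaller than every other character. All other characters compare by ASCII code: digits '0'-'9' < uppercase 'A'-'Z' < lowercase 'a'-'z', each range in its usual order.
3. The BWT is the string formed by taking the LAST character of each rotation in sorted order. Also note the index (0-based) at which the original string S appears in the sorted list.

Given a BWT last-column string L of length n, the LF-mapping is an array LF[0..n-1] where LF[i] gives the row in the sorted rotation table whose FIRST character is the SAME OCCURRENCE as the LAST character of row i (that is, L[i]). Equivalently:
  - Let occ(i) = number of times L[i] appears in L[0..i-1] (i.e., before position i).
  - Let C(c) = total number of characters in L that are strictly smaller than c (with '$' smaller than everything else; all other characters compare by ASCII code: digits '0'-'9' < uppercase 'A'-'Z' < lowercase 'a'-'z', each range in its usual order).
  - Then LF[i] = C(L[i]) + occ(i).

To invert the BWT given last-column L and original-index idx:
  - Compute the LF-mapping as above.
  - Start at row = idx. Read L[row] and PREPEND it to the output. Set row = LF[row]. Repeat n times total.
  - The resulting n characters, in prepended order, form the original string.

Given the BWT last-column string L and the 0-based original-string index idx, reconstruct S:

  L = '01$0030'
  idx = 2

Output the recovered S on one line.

LF mapping: 1 5 0 2 3 6 4
Walk LF starting at row 2, prepending L[row]:
  step 1: row=2, L[2]='$', prepend. Next row=LF[2]=0
  step 2: row=0, L[0]='0', prepend. Next row=LF[0]=1
  step 3: row=1, L[1]='1', prepend. Next row=LF[1]=5
  step 4: row=5, L[5]='3', prepend. Next row=LF[5]=6
  step 5: row=6, L[6]='0', prepend. Next row=LF[6]=4
  step 6: row=4, L[4]='0', prepend. Next row=LF[4]=3
  step 7: row=3, L[3]='0', prepend. Next row=LF[3]=2
Reversed output: 000310$

Answer: 000310$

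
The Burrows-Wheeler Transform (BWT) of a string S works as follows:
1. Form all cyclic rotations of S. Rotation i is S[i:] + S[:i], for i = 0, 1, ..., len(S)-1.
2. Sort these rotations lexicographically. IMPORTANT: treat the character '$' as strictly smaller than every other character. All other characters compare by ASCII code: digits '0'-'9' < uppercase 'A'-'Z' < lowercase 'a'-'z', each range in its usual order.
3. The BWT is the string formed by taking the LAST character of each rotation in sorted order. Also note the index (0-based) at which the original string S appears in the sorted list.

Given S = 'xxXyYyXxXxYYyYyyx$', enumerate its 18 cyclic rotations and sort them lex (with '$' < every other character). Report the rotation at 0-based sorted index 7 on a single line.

All 18 rotations (rotation i = S[i:]+S[:i]):
  rot[0] = xxXyYyXxXxYYyYyyx$
  rot[1] = xXyYyXxXxYYyYyyx$x
  rot[2] = XyYyXxXxYYyYyyx$xx
  rot[3] = yYyXxXxYYyYyyx$xxX
  rot[4] = YyXxXxYYyYyyx$xxXy
  rot[5] = yXxXxYYyYyyx$xxXyY
  rot[6] = XxXxYYyYyyx$xxXyYy
  rot[7] = xXxYYyYyyx$xxXyYyX
  rot[8] = XxYYyYyyx$xxXyYyXx
  rot[9] = xYYyYyyx$xxXyYyXxX
  rot[10] = YYyYyyx$xxXyYyXxXx
  rot[11] = YyYyyx$xxXyYyXxXxY
  rot[12] = yYyyx$xxXyYyXxXxYY
  rot[13] = Yyyx$xxXyYyXxXxYYy
  rot[14] = yyx$xxXyYyXxXxYYyY
  rot[15] = yx$xxXyYyXxXxYYyYy
  rot[16] = x$xxXyYyXxXxYYyYyy
  rot[17] = $xxXyYyXxXxYYyYyyx
Sorted (with $ < everything):
  sorted[0] = $xxXyYyXxXxYYyYyyx
  sorted[1] = XxXxYYyYyyx$xxXyYy
  sorted[2] = XxYYyYyyx$xxXyYyXx
  sorted[3] = XyYyXxXxYYyYyyx$xx
  sorted[4] = YYyYyyx$xxXyYyXxXx
  sorted[5] = YyXxXxYYyYyyx$xxXy
  sorted[6] = YyYyyx$xxXyYyXxXxY
  sorted[7] = Yyyx$xxXyYyXxXxYYy
  sorted[8] = x$xxXyYyXxXxYYyYyy
  sorted[9] = xXxYYyYyyx$xxXyYyX
  sorted[10] = xXyYyXxXxYYyYyyx$x
  sorted[11] = xYYyYyyx$xxXyYyXxX
  sorted[12] = xxXyYyXxXxYYyYyyx$
  sorted[13] = yXxXxYYyYyyx$xxXyY
  sorted[14] = yYyXxXxYYyYyyx$xxX
  sorted[15] = yYyyx$xxXyYyXxXxYY
  sorted[16] = yx$xxXyYyXxXxYYyYy
  sorted[17] = yyx$xxXyYyXxXxYYyY
sorted[7] = Yyyx$xxXyYyXxXxYYy

Answer: Yyyx$xxXyYyXxXxYYy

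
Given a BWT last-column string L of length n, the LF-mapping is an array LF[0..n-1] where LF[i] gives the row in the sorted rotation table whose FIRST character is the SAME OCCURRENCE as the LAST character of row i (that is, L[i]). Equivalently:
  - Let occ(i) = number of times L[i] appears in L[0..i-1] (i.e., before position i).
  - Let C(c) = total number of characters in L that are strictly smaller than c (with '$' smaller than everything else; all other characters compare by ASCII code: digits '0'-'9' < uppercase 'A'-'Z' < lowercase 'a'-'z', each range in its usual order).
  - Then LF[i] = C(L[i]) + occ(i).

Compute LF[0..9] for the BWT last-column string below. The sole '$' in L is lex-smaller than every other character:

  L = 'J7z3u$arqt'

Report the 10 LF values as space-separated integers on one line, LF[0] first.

Answer: 3 2 9 1 8 0 4 6 5 7

Derivation:
Char counts: '$':1, '3':1, '7':1, 'J':1, 'a':1, 'q':1, 'r':1, 't':1, 'u':1, 'z':1
C (first-col start): C('$')=0, C('3')=1, C('7')=2, C('J')=3, C('a')=4, C('q')=5, C('r')=6, C('t')=7, C('u')=8, C('z')=9
L[0]='J': occ=0, LF[0]=C('J')+0=3+0=3
L[1]='7': occ=0, LF[1]=C('7')+0=2+0=2
L[2]='z': occ=0, LF[2]=C('z')+0=9+0=9
L[3]='3': occ=0, LF[3]=C('3')+0=1+0=1
L[4]='u': occ=0, LF[4]=C('u')+0=8+0=8
L[5]='$': occ=0, LF[5]=C('$')+0=0+0=0
L[6]='a': occ=0, LF[6]=C('a')+0=4+0=4
L[7]='r': occ=0, LF[7]=C('r')+0=6+0=6
L[8]='q': occ=0, LF[8]=C('q')+0=5+0=5
L[9]='t': occ=0, LF[9]=C('t')+0=7+0=7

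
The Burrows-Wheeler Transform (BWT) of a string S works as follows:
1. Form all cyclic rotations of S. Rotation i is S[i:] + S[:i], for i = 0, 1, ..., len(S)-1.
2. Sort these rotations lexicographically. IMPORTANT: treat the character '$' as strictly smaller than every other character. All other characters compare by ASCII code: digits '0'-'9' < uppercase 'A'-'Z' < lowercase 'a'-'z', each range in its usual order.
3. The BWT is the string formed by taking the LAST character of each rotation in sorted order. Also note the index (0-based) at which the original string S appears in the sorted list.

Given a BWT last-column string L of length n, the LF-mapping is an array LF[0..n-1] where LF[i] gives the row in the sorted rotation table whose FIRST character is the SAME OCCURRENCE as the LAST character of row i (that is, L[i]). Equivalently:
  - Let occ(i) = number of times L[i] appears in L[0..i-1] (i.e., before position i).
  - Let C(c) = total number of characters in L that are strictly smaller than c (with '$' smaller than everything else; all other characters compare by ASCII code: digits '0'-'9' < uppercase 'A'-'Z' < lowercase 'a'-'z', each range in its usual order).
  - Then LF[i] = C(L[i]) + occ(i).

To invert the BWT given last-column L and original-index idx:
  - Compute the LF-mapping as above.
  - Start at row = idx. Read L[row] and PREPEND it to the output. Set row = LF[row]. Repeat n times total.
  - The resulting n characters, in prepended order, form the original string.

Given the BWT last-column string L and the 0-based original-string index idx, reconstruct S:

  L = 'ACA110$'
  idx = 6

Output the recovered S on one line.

LF mapping: 4 6 5 2 3 1 0
Walk LF starting at row 6, prepending L[row]:
  step 1: row=6, L[6]='$', prepend. Next row=LF[6]=0
  step 2: row=0, L[0]='A', prepend. Next row=LF[0]=4
  step 3: row=4, L[4]='1', prepend. Next row=LF[4]=3
  step 4: row=3, L[3]='1', prepend. Next row=LF[3]=2
  step 5: row=2, L[2]='A', prepend. Next row=LF[2]=5
  step 6: row=5, L[5]='0', prepend. Next row=LF[5]=1
  step 7: row=1, L[1]='C', prepend. Next row=LF[1]=6
Reversed output: C0A11A$

Answer: C0A11A$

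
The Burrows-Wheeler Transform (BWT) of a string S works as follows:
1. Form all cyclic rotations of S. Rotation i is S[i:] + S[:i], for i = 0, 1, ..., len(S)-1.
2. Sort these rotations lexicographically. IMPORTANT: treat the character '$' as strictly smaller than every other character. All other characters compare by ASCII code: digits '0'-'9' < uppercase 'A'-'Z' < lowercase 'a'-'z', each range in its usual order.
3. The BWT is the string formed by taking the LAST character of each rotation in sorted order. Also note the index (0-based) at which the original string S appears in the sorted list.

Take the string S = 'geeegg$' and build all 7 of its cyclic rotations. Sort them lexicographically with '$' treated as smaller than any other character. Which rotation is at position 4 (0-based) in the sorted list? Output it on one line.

Answer: g$geeeg

Derivation:
All 7 rotations (rotation i = S[i:]+S[:i]):
  rot[0] = geeegg$
  rot[1] = eeegg$g
  rot[2] = eegg$ge
  rot[3] = egg$gee
  rot[4] = gg$geee
  rot[5] = g$geeeg
  rot[6] = $geeegg
Sorted (with $ < everything):
  sorted[0] = $geeegg
  sorted[1] = eeegg$g
  sorted[2] = eegg$ge
  sorted[3] = egg$gee
  sorted[4] = g$geeeg
  sorted[5] = geeegg$
  sorted[6] = gg$geee
sorted[4] = g$geeeg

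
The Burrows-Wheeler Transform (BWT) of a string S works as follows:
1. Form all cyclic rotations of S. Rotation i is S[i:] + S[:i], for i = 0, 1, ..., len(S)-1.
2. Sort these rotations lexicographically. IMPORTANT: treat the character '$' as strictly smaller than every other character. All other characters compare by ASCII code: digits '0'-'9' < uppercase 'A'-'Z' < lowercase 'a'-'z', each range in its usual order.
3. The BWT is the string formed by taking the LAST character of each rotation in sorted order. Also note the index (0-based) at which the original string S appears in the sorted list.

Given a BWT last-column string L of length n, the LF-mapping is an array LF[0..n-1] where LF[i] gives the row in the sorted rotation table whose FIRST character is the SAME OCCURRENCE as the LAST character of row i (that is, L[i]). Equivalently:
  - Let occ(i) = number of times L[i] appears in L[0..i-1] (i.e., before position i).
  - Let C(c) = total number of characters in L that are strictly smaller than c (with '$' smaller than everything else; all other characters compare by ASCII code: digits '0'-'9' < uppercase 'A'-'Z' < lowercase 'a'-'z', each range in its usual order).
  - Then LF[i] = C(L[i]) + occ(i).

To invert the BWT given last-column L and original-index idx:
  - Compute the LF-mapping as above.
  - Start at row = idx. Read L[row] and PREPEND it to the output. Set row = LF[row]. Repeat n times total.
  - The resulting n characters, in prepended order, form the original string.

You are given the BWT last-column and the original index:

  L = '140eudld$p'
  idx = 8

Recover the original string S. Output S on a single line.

Answer: puddle401$

Derivation:
LF mapping: 2 3 1 6 9 4 7 5 0 8
Walk LF starting at row 8, prepending L[row]:
  step 1: row=8, L[8]='$', prepend. Next row=LF[8]=0
  step 2: row=0, L[0]='1', prepend. Next row=LF[0]=2
  step 3: row=2, L[2]='0', prepend. Next row=LF[2]=1
  step 4: row=1, L[1]='4', prepend. Next row=LF[1]=3
  step 5: row=3, L[3]='e', prepend. Next row=LF[3]=6
  step 6: row=6, L[6]='l', prepend. Next row=LF[6]=7
  step 7: row=7, L[7]='d', prepend. Next row=LF[7]=5
  step 8: row=5, L[5]='d', prepend. Next row=LF[5]=4
  step 9: row=4, L[4]='u', prepend. Next row=LF[4]=9
  step 10: row=9, L[9]='p', prepend. Next row=LF[9]=8
Reversed output: puddle401$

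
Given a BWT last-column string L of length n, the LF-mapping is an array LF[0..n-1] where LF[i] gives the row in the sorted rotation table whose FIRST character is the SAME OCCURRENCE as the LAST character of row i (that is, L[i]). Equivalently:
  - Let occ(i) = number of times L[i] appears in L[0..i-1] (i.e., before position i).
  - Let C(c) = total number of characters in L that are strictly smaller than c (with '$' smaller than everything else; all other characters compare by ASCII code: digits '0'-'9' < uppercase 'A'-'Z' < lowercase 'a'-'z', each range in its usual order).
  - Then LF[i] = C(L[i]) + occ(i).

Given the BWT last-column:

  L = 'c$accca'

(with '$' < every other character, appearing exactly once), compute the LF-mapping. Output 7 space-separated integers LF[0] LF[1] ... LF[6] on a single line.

Char counts: '$':1, 'a':2, 'c':4
C (first-col start): C('$')=0, C('a')=1, C('c')=3
L[0]='c': occ=0, LF[0]=C('c')+0=3+0=3
L[1]='$': occ=0, LF[1]=C('$')+0=0+0=0
L[2]='a': occ=0, LF[2]=C('a')+0=1+0=1
L[3]='c': occ=1, LF[3]=C('c')+1=3+1=4
L[4]='c': occ=2, LF[4]=C('c')+2=3+2=5
L[5]='c': occ=3, LF[5]=C('c')+3=3+3=6
L[6]='a': occ=1, LF[6]=C('a')+1=1+1=2

Answer: 3 0 1 4 5 6 2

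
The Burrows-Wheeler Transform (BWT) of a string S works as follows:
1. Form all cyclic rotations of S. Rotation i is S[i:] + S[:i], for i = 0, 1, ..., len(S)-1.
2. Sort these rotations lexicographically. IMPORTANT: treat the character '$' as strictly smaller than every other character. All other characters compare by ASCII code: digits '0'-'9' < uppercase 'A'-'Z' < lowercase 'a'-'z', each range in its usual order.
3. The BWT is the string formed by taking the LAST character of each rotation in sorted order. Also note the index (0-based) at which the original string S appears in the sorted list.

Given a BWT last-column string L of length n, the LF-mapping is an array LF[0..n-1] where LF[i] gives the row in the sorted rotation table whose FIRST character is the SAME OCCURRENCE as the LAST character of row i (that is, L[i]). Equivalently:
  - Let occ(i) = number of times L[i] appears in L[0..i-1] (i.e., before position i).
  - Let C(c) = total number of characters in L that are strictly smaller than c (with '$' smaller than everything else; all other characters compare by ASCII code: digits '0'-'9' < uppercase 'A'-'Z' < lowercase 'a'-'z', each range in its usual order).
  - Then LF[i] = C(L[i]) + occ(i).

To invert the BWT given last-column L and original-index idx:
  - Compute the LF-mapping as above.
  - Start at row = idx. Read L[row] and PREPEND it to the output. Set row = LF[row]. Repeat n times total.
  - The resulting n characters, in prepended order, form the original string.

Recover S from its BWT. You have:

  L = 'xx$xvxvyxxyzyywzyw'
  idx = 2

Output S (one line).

LF mapping: 5 6 0 7 1 8 2 11 9 10 12 16 13 14 3 17 15 4
Walk LF starting at row 2, prepending L[row]:
  step 1: row=2, L[2]='$', prepend. Next row=LF[2]=0
  step 2: row=0, L[0]='x', prepend. Next row=LF[0]=5
  step 3: row=5, L[5]='x', prepend. Next row=LF[5]=8
  step 4: row=8, L[8]='x', prepend. Next row=LF[8]=9
  step 5: row=9, L[9]='x', prepend. Next row=LF[9]=10
  step 6: row=10, L[10]='y', prepend. Next row=LF[10]=12
  step 7: row=12, L[12]='y', prepend. Next row=LF[12]=13
  step 8: row=13, L[13]='y', prepend. Next row=LF[13]=14
  step 9: row=14, L[14]='w', prepend. Next row=LF[14]=3
  step 10: row=3, L[3]='x', prepend. Next row=LF[3]=7
  step 11: row=7, L[7]='y', prepend. Next row=LF[7]=11
  step 12: row=11, L[11]='z', prepend. Next row=LF[11]=16
  step 13: row=16, L[16]='y', prepend. Next row=LF[16]=15
  step 14: row=15, L[15]='z', prepend. Next row=LF[15]=17
  step 15: row=17, L[17]='w', prepend. Next row=LF[17]=4
  step 16: row=4, L[4]='v', prepend. Next row=LF[4]=1
  step 17: row=1, L[1]='x', prepend. Next row=LF[1]=6
  step 18: row=6, L[6]='v', prepend. Next row=LF[6]=2
Reversed output: vxvwzyzyxwyyyxxxx$

Answer: vxvwzyzyxwyyyxxxx$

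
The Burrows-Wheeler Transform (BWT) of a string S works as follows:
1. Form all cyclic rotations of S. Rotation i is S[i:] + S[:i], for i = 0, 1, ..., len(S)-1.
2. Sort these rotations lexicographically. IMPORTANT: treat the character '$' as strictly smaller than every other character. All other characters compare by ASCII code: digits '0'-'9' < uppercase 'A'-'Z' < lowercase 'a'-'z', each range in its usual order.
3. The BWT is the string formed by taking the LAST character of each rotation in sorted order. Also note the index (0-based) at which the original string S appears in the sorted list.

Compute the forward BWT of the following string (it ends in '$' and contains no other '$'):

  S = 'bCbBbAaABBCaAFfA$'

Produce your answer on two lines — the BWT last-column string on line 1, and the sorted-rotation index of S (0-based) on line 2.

Answer: AfaabABbBbAACBC$F
15

Derivation:
All 17 rotations (rotation i = S[i:]+S[:i]):
  rot[0] = bCbBbAaABBCaAFfA$
  rot[1] = CbBbAaABBCaAFfA$b
  rot[2] = bBbAaABBCaAFfA$bC
  rot[3] = BbAaABBCaAFfA$bCb
  rot[4] = bAaABBCaAFfA$bCbB
  rot[5] = AaABBCaAFfA$bCbBb
  rot[6] = aABBCaAFfA$bCbBbA
  rot[7] = ABBCaAFfA$bCbBbAa
  rot[8] = BBCaAFfA$bCbBbAaA
  rot[9] = BCaAFfA$bCbBbAaAB
  rot[10] = CaAFfA$bCbBbAaABB
  rot[11] = aAFfA$bCbBbAaABBC
  rot[12] = AFfA$bCbBbAaABBCa
  rot[13] = FfA$bCbBbAaABBCaA
  rot[14] = fA$bCbBbAaABBCaAF
  rot[15] = A$bCbBbAaABBCaAFf
  rot[16] = $bCbBbAaABBCaAFfA
Sorted (with $ < everything):
  sorted[0] = $bCbBbAaABBCaAFfA  (last char: 'A')
  sorted[1] = A$bCbBbAaABBCaAFf  (last char: 'f')
  sorted[2] = ABBCaAFfA$bCbBbAa  (last char: 'a')
  sorted[3] = AFfA$bCbBbAaABBCa  (last char: 'a')
  sorted[4] = AaABBCaAFfA$bCbBb  (last char: 'b')
  sorted[5] = BBCaAFfA$bCbBbAaA  (last char: 'A')
  sorted[6] = BCaAFfA$bCbBbAaAB  (last char: 'B')
  sorted[7] = BbAaABBCaAFfA$bCb  (last char: 'b')
  sorted[8] = CaAFfA$bCbBbAaABB  (last char: 'B')
  sorted[9] = CbBbAaABBCaAFfA$b  (last char: 'b')
  sorted[10] = FfA$bCbBbAaABBCaA  (last char: 'A')
  sorted[11] = aABBCaAFfA$bCbBbA  (last char: 'A')
  sorted[12] = aAFfA$bCbBbAaABBC  (last char: 'C')
  sorted[13] = bAaABBCaAFfA$bCbB  (last char: 'B')
  sorted[14] = bBbAaABBCaAFfA$bC  (last char: 'C')
  sorted[15] = bCbBbAaABBCaAFfA$  (last char: '$')
  sorted[16] = fA$bCbBbAaABBCaAF  (last char: 'F')
Last column: AfaabABbBbAACBC$F
Original string S is at sorted index 15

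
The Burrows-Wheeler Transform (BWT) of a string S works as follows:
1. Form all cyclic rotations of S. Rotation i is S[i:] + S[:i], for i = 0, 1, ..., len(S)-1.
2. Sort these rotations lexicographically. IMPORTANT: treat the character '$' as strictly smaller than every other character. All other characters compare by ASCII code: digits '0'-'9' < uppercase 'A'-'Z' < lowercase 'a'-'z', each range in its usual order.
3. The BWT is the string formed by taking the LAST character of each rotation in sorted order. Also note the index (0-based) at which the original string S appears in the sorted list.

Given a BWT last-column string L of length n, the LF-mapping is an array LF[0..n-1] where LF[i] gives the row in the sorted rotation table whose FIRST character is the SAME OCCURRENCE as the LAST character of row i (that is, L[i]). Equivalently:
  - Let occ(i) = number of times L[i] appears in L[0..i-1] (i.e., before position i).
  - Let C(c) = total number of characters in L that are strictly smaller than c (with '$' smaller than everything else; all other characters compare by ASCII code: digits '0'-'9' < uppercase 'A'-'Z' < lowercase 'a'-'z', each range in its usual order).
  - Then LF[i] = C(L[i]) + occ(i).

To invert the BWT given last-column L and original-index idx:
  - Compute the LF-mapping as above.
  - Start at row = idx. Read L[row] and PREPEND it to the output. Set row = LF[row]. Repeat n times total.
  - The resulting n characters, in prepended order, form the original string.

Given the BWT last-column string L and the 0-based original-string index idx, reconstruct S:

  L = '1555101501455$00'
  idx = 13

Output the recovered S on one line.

LF mapping: 5 10 11 12 6 1 7 13 2 8 9 14 15 0 3 4
Walk LF starting at row 13, prepending L[row]:
  step 1: row=13, L[13]='$', prepend. Next row=LF[13]=0
  step 2: row=0, L[0]='1', prepend. Next row=LF[0]=5
  step 3: row=5, L[5]='0', prepend. Next row=LF[5]=1
  step 4: row=1, L[1]='5', prepend. Next row=LF[1]=10
  step 5: row=10, L[10]='4', prepend. Next row=LF[10]=9
  step 6: row=9, L[9]='1', prepend. Next row=LF[9]=8
  step 7: row=8, L[8]='0', prepend. Next row=LF[8]=2
  step 8: row=2, L[2]='5', prepend. Next row=LF[2]=11
  step 9: row=11, L[11]='5', prepend. Next row=LF[11]=14
  step 10: row=14, L[14]='0', prepend. Next row=LF[14]=3
  step 11: row=3, L[3]='5', prepend. Next row=LF[3]=12
  step 12: row=12, L[12]='5', prepend. Next row=LF[12]=15
  step 13: row=15, L[15]='0', prepend. Next row=LF[15]=4
  step 14: row=4, L[4]='1', prepend. Next row=LF[4]=6
  step 15: row=6, L[6]='1', prepend. Next row=LF[6]=7
  step 16: row=7, L[7]='5', prepend. Next row=LF[7]=13
Reversed output: 511055055014501$

Answer: 511055055014501$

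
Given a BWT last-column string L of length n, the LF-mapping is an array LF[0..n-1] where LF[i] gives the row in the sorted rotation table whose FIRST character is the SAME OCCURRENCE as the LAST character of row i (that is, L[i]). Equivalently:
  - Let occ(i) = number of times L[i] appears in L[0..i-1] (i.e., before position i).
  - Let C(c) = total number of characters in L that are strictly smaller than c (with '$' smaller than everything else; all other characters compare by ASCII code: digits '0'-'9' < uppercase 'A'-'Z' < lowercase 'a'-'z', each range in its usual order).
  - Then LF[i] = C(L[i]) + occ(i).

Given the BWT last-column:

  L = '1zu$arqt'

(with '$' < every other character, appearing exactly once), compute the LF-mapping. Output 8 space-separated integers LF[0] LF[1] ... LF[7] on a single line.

Answer: 1 7 6 0 2 4 3 5

Derivation:
Char counts: '$':1, '1':1, 'a':1, 'q':1, 'r':1, 't':1, 'u':1, 'z':1
C (first-col start): C('$')=0, C('1')=1, C('a')=2, C('q')=3, C('r')=4, C('t')=5, C('u')=6, C('z')=7
L[0]='1': occ=0, LF[0]=C('1')+0=1+0=1
L[1]='z': occ=0, LF[1]=C('z')+0=7+0=7
L[2]='u': occ=0, LF[2]=C('u')+0=6+0=6
L[3]='$': occ=0, LF[3]=C('$')+0=0+0=0
L[4]='a': occ=0, LF[4]=C('a')+0=2+0=2
L[5]='r': occ=0, LF[5]=C('r')+0=4+0=4
L[6]='q': occ=0, LF[6]=C('q')+0=3+0=3
L[7]='t': occ=0, LF[7]=C('t')+0=5+0=5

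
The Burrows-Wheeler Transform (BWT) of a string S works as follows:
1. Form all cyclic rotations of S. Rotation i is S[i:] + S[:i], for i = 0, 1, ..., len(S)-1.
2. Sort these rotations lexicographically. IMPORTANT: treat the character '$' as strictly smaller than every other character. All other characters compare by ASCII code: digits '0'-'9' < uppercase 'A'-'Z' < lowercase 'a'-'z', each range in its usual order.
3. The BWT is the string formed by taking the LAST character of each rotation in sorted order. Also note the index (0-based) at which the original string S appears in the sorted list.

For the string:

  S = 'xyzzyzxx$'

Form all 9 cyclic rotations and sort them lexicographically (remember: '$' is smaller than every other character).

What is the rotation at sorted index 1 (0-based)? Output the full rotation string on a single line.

All 9 rotations (rotation i = S[i:]+S[:i]):
  rot[0] = xyzzyzxx$
  rot[1] = yzzyzxx$x
  rot[2] = zzyzxx$xy
  rot[3] = zyzxx$xyz
  rot[4] = yzxx$xyzz
  rot[5] = zxx$xyzzy
  rot[6] = xx$xyzzyz
  rot[7] = x$xyzzyzx
  rot[8] = $xyzzyzxx
Sorted (with $ < everything):
  sorted[0] = $xyzzyzxx
  sorted[1] = x$xyzzyzx
  sorted[2] = xx$xyzzyz
  sorted[3] = xyzzyzxx$
  sorted[4] = yzxx$xyzz
  sorted[5] = yzzyzxx$x
  sorted[6] = zxx$xyzzy
  sorted[7] = zyzxx$xyz
  sorted[8] = zzyzxx$xy
sorted[1] = x$xyzzyzx

Answer: x$xyzzyzx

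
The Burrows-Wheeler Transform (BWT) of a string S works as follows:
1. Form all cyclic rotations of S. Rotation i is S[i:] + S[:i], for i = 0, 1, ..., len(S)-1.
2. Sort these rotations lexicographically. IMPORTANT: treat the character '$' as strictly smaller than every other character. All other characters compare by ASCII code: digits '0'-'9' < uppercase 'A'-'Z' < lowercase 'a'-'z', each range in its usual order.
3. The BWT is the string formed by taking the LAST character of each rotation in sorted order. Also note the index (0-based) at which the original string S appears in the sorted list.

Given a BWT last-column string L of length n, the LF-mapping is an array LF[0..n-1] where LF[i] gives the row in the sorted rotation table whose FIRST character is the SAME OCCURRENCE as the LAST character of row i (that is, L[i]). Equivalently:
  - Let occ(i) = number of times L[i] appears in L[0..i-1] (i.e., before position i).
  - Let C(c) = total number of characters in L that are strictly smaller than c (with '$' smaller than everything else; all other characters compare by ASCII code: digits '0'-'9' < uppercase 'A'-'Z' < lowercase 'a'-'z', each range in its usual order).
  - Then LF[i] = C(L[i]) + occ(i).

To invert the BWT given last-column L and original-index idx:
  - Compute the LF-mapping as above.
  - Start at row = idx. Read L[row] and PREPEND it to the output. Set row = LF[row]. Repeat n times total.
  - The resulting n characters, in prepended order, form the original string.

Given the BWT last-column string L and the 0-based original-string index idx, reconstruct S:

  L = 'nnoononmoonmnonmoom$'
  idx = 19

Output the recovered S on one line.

Answer: ooomonnmnmoonnomnon$

Derivation:
LF mapping: 5 6 12 13 7 14 8 1 15 16 9 2 10 17 11 3 18 19 4 0
Walk LF starting at row 19, prepending L[row]:
  step 1: row=19, L[19]='$', prepend. Next row=LF[19]=0
  step 2: row=0, L[0]='n', prepend. Next row=LF[0]=5
  step 3: row=5, L[5]='o', prepend. Next row=LF[5]=14
  step 4: row=14, L[14]='n', prepend. Next row=LF[14]=11
  step 5: row=11, L[11]='m', prepend. Next row=LF[11]=2
  step 6: row=2, L[2]='o', prepend. Next row=LF[2]=12
  step 7: row=12, L[12]='n', prepend. Next row=LF[12]=10
  step 8: row=10, L[10]='n', prepend. Next row=LF[10]=9
  step 9: row=9, L[9]='o', prepend. Next row=LF[9]=16
  step 10: row=16, L[16]='o', prepend. Next row=LF[16]=18
  step 11: row=18, L[18]='m', prepend. Next row=LF[18]=4
  step 12: row=4, L[4]='n', prepend. Next row=LF[4]=7
  step 13: row=7, L[7]='m', prepend. Next row=LF[7]=1
  step 14: row=1, L[1]='n', prepend. Next row=LF[1]=6
  step 15: row=6, L[6]='n', prepend. Next row=LF[6]=8
  step 16: row=8, L[8]='o', prepend. Next row=LF[8]=15
  step 17: row=15, L[15]='m', prepend. Next row=LF[15]=3
  step 18: row=3, L[3]='o', prepend. Next row=LF[3]=13
  step 19: row=13, L[13]='o', prepend. Next row=LF[13]=17
  step 20: row=17, L[17]='o', prepend. Next row=LF[17]=19
Reversed output: ooomonnmnmoonnomnon$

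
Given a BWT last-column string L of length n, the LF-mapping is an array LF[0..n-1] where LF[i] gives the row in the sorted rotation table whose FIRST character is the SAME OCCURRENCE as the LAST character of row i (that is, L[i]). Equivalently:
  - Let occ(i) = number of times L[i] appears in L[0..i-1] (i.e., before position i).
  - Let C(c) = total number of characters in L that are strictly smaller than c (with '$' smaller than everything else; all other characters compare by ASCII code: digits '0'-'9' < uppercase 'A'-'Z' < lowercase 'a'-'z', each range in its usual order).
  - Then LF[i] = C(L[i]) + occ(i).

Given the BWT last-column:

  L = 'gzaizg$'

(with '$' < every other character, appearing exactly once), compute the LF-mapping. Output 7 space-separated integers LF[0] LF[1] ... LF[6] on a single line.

Char counts: '$':1, 'a':1, 'g':2, 'i':1, 'z':2
C (first-col start): C('$')=0, C('a')=1, C('g')=2, C('i')=4, C('z')=5
L[0]='g': occ=0, LF[0]=C('g')+0=2+0=2
L[1]='z': occ=0, LF[1]=C('z')+0=5+0=5
L[2]='a': occ=0, LF[2]=C('a')+0=1+0=1
L[3]='i': occ=0, LF[3]=C('i')+0=4+0=4
L[4]='z': occ=1, LF[4]=C('z')+1=5+1=6
L[5]='g': occ=1, LF[5]=C('g')+1=2+1=3
L[6]='$': occ=0, LF[6]=C('$')+0=0+0=0

Answer: 2 5 1 4 6 3 0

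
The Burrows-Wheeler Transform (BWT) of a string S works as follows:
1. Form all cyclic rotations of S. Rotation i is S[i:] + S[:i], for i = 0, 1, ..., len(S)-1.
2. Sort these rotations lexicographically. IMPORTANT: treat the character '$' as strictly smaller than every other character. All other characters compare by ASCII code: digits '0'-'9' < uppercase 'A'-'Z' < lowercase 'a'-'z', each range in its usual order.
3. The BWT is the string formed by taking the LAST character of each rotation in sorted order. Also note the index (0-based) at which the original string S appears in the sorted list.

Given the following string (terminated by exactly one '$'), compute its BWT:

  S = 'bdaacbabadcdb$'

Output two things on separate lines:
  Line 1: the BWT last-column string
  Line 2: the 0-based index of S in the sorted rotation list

All 14 rotations (rotation i = S[i:]+S[:i]):
  rot[0] = bdaacbabadcdb$
  rot[1] = daacbabadcdb$b
  rot[2] = aacbabadcdb$bd
  rot[3] = acbabadcdb$bda
  rot[4] = cbabadcdb$bdaa
  rot[5] = babadcdb$bdaac
  rot[6] = abadcdb$bdaacb
  rot[7] = badcdb$bdaacba
  rot[8] = adcdb$bdaacbab
  rot[9] = dcdb$bdaacbaba
  rot[10] = cdb$bdaacbabad
  rot[11] = db$bdaacbabadc
  rot[12] = b$bdaacbabadcd
  rot[13] = $bdaacbabadcdb
Sorted (with $ < everything):
  sorted[0] = $bdaacbabadcdb  (last char: 'b')
  sorted[1] = aacbabadcdb$bd  (last char: 'd')
  sorted[2] = abadcdb$bdaacb  (last char: 'b')
  sorted[3] = acbabadcdb$bda  (last char: 'a')
  sorted[4] = adcdb$bdaacbab  (last char: 'b')
  sorted[5] = b$bdaacbabadcd  (last char: 'd')
  sorted[6] = babadcdb$bdaac  (last char: 'c')
  sorted[7] = badcdb$bdaacba  (last char: 'a')
  sorted[8] = bdaacbabadcdb$  (last char: '$')
  sorted[9] = cbabadcdb$bdaa  (last char: 'a')
  sorted[10] = cdb$bdaacbabad  (last char: 'd')
  sorted[11] = daacbabadcdb$b  (last char: 'b')
  sorted[12] = db$bdaacbabadc  (last char: 'c')
  sorted[13] = dcdb$bdaacbaba  (last char: 'a')
Last column: bdbabdca$adbca
Original string S is at sorted index 8

Answer: bdbabdca$adbca
8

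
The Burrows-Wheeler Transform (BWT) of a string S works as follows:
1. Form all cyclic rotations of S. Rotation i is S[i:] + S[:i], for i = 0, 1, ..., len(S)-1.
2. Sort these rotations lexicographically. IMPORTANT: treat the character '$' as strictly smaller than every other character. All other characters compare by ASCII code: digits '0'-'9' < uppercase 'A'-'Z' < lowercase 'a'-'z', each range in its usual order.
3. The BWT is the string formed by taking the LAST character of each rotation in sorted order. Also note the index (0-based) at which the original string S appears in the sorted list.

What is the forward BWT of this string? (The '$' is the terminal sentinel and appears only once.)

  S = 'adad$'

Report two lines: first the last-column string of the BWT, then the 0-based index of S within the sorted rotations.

Answer: dd$aa
2

Derivation:
All 5 rotations (rotation i = S[i:]+S[:i]):
  rot[0] = adad$
  rot[1] = dad$a
  rot[2] = ad$ad
  rot[3] = d$ada
  rot[4] = $adad
Sorted (with $ < everything):
  sorted[0] = $adad  (last char: 'd')
  sorted[1] = ad$ad  (last char: 'd')
  sorted[2] = adad$  (last char: '$')
  sorted[3] = d$ada  (last char: 'a')
  sorted[4] = dad$a  (last char: 'a')
Last column: dd$aa
Original string S is at sorted index 2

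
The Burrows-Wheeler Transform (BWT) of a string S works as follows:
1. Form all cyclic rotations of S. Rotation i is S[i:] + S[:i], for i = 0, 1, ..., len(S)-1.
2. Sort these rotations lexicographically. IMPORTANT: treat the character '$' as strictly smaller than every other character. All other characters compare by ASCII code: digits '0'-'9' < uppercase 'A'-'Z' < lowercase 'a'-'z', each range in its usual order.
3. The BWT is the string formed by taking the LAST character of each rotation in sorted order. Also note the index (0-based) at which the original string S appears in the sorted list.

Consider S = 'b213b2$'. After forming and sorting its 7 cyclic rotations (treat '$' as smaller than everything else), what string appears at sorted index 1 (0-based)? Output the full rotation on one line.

All 7 rotations (rotation i = S[i:]+S[:i]):
  rot[0] = b213b2$
  rot[1] = 213b2$b
  rot[2] = 13b2$b2
  rot[3] = 3b2$b21
  rot[4] = b2$b213
  rot[5] = 2$b213b
  rot[6] = $b213b2
Sorted (with $ < everything):
  sorted[0] = $b213b2
  sorted[1] = 13b2$b2
  sorted[2] = 2$b213b
  sorted[3] = 213b2$b
  sorted[4] = 3b2$b21
  sorted[5] = b2$b213
  sorted[6] = b213b2$
sorted[1] = 13b2$b2

Answer: 13b2$b2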